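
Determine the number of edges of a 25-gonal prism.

A prism on an n-gon has two n-gon bases and n rectangular sides: V = 2·25 = 50, E = 3·25 = 75, F = 25 + 2 = 27.

75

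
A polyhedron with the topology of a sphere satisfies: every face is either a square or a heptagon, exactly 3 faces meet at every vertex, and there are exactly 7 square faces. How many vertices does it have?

14

Let x be the number of heptagons; then F = 7 + x.
Edge–face incidences: 2E = 4·7 + 7·x = 28 + 7x.
Every vertex has degree 3, so 3V = 2E.
Euler: V − E + F = 2 ⇒ (2E)/3 − E + (7 + x) = 2.
Multiply by 6: 2·(2E) − 3·(2E) + 6·(7 + x) = 12, i.e. 42 + 6x − (28 + 7x) = 12.
Collecting terms: −x + 14 = 12, so −x = −2, so x = 2.
Then 2E = 28 + 7·2 = 42, so E = 21, V = 2E/3 = 14, F = 7 + 2 = 9.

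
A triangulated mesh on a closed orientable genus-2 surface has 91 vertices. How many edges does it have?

279

χ = 2 − 2·2 = -2, and every face is a triangle so 3F = 2E.
V − E + F = -2 with E = 3F/2 gives 91 − (3/2 − 1)·F = -2, so F = 186 and E = 279.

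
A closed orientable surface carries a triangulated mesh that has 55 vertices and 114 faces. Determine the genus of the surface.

2

Every face is a triangle, so 2E = 3·114 = 342, giving E = 171.
χ = V − E + F = 55 − 171 + 114 = -2.
For a closed orientable surface χ = 2 − 2g, so g = (2 − (-2))/2 = 2.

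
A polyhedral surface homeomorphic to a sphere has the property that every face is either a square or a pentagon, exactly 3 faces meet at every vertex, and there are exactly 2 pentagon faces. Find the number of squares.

Let x be the number of squares; then F = 2 + x.
Edge–face incidences: 2E = 5·2 + 4·x = 10 + 4x.
Every vertex has degree 3, so 3V = 2E.
Euler: V − E + F = 2 ⇒ (2E)/3 − E + (2 + x) = 2.
Multiply by 6: 2·(2E) − 3·(2E) + 6·(2 + x) = 12, i.e. 12 + 6x − (10 + 4x) = 12.
Collecting terms: 2x + 2 = 12, so 2x = 10, so x = 5.
Then 2E = 10 + 4·5 = 30, so E = 15, V = 2E/3 = 10, F = 2 + 5 = 7.

5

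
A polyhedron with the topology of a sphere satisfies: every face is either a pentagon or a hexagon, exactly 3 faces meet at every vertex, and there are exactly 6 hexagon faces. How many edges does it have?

48

Let x be the number of pentagons; then F = 6 + x.
Edge–face incidences: 2E = 6·6 + 5·x = 36 + 5x.
Every vertex has degree 3, so 3V = 2E.
Euler: V − E + F = 2 ⇒ (2E)/3 − E + (6 + x) = 2.
Multiply by 6: 2·(2E) − 3·(2E) + 6·(6 + x) = 12, i.e. 36 + 6x − (36 + 5x) = 12.
Collecting terms: x = 12.
Then 2E = 36 + 5·12 = 96, so E = 48, V = 2E/3 = 32, F = 6 + 12 = 18.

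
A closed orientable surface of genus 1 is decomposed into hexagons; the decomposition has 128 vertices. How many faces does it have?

64

χ = 2 − 2·1 = 0, and every face is a hexagon so 6F = 2E.
V − E + F = 0 with E = 6F/2 gives 128 − (6/2 − 1)·F = 0, so F = 64 and E = 192.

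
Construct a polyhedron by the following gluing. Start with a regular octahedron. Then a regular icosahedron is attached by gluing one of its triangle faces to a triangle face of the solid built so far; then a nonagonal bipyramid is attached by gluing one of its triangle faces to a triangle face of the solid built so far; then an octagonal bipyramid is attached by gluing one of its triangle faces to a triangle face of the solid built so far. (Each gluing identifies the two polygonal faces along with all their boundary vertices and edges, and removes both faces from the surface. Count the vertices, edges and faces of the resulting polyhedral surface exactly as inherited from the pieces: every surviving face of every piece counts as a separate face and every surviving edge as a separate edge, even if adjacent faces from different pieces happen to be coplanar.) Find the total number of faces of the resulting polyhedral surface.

A regular octahedron: V=6, E=12, F=8.
Attach a regular icosahedron (V=12, E=30, F=20) along a 3-gon: merge 3 vertices and 3 edges, delete both glued faces → V=15, E=39, F=26.
Attach a nonagonal bipyramid (V=11, E=27, F=18) along a 3-gon: merge 3 vertices and 3 edges, delete both glued faces → V=23, E=63, F=42.
Attach an octagonal bipyramid (V=10, E=24, F=16) along a 3-gon: merge 3 vertices and 3 edges, delete both glued faces → V=30, E=84, F=56.
Check: V − E + F = 30 − 84 + 56 = 2.

56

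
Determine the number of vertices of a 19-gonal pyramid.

20

A pyramid on an n-gon base has one n-gon and n triangles: V = 19 + 1 = 20, E = 2·19 = 38, F = 19 + 1 = 20.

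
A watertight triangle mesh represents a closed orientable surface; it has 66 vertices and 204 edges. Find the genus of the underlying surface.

2

Every face is a triangle and each edge borders two faces, so 3F = 2·204, giving F = 136.
χ = V − E + F = 66 − 204 + 136 = -2.
For a closed orientable surface χ = 2 − 2g, so g = (2 − (-2))/2 = 2.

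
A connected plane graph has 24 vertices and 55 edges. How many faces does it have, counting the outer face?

33

Euler's formula for a connected plane graph: V − E + F = 2, so F = 2 − 24 + 55 = 33.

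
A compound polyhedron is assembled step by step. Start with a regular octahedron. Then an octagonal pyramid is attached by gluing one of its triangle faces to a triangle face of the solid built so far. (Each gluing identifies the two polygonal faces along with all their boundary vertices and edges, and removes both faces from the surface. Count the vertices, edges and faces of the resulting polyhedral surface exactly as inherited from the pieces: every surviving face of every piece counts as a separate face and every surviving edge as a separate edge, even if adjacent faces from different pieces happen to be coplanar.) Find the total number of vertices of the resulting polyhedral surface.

12

A regular octahedron: V=6, E=12, F=8.
Attach an octagonal pyramid (V=9, E=16, F=9) along a 3-gon: merge 3 vertices and 3 edges, delete both glued faces → V=12, E=25, F=15.
Check: V − E + F = 12 − 25 + 15 = 2.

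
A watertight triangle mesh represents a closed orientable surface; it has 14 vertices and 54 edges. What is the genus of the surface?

Every face is a triangle and each edge borders two faces, so 3F = 2·54, giving F = 36.
χ = V − E + F = 14 − 54 + 36 = -4.
For a closed orientable surface χ = 2 − 2g, so g = (2 − (-4))/2 = 3.

3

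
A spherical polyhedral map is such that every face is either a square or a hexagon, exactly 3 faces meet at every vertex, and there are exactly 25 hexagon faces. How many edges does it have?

Let x be the number of squares; then F = 25 + x.
Edge–face incidences: 2E = 6·25 + 4·x = 150 + 4x.
Every vertex has degree 3, so 3V = 2E.
Euler: V − E + F = 2 ⇒ (2E)/3 − E + (25 + x) = 2.
Multiply by 6: 2·(2E) − 3·(2E) + 6·(25 + x) = 12, i.e. 150 + 6x − (150 + 4x) = 12.
Collecting terms: 2x = 12, so x = 6.
Then 2E = 150 + 4·6 = 174, so E = 87, V = 2E/3 = 58, F = 25 + 6 = 31.

87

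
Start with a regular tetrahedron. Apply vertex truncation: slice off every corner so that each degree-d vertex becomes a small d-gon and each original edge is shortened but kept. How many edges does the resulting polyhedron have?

The base solid has V = 4, E = 6, F = 4.
Truncation replaces each original edge-end by a new vertex, so V′ = 2E = 12.
Each original edge survives, and each old vertex of degree d contributes d new edges; summing degrees gives Σd = 2E, so E′ = E + 2E = 3E = 18.
Each original face survives and each original vertex becomes one new face: F′ = F + V = 8.

18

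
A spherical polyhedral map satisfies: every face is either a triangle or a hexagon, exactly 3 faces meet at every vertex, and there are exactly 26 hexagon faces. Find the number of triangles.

Let x be the number of triangles; then F = 26 + x.
Edge–face incidences: 2E = 6·26 + 3·x = 156 + 3x.
Every vertex has degree 3, so 3V = 2E.
Euler: V − E + F = 2 ⇒ (2E)/3 − E + (26 + x) = 2.
Multiply by 6: 2·(2E) − 3·(2E) + 6·(26 + x) = 12, i.e. 156 + 6x − (156 + 3x) = 12.
Collecting terms: 3x = 12, so x = 4.
Then 2E = 156 + 3·4 = 168, so E = 84, V = 2E/3 = 56, F = 26 + 4 = 30.

4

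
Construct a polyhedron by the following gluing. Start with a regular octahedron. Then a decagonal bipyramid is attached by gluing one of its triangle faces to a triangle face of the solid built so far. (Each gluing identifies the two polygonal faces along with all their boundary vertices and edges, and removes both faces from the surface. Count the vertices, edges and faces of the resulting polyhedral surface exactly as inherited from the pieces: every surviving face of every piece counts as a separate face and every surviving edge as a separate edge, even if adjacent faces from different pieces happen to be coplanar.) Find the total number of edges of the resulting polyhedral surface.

A regular octahedron: V=6, E=12, F=8.
Attach a decagonal bipyramid (V=12, E=30, F=20) along a 3-gon: merge 3 vertices and 3 edges, delete both glued faces → V=15, E=39, F=26.
Check: V − E + F = 15 − 39 + 26 = 2.

39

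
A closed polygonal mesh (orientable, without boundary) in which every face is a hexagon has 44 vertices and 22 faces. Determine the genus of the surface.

Every face is a hexagon, so 2E = 6·22 = 132, giving E = 66.
χ = V − E + F = 44 − 66 + 22 = 0.
For a closed orientable surface χ = 2 − 2g, so g = (2 − (0))/2 = 1.

1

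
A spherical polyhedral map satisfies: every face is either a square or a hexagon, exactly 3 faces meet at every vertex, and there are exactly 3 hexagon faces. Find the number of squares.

Let x be the number of squares; then F = 3 + x.
Edge–face incidences: 2E = 6·3 + 4·x = 18 + 4x.
Every vertex has degree 3, so 3V = 2E.
Euler: V − E + F = 2 ⇒ (2E)/3 − E + (3 + x) = 2.
Multiply by 6: 2·(2E) − 3·(2E) + 6·(3 + x) = 12, i.e. 18 + 6x − (18 + 4x) = 12.
Collecting terms: 2x = 12, so x = 6.
Then 2E = 18 + 4·6 = 42, so E = 21, V = 2E/3 = 14, F = 3 + 6 = 9.

6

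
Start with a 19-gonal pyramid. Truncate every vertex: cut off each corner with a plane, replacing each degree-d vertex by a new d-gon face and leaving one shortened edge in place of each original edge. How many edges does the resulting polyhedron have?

114

The base solid has V = 20, E = 38, F = 20.
Truncation replaces each original edge-end by a new vertex, so V′ = 2E = 76.
Each original edge survives, and each old vertex of degree d contributes d new edges; summing degrees gives Σd = 2E, so E′ = E + 2E = 3E = 114.
Each original face survives and each original vertex becomes one new face: F′ = F + V = 40.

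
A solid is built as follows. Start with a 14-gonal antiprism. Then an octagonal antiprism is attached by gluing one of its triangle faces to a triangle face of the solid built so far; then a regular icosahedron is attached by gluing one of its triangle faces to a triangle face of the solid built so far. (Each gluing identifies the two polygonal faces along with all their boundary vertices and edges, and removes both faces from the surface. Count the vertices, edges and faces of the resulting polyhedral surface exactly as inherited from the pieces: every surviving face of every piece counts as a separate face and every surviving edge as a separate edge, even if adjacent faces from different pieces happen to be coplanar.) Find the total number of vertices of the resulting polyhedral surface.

A 14-gonal antiprism: V=28, E=56, F=30.
Attach an octagonal antiprism (V=16, E=32, F=18) along a 3-gon: merge 3 vertices and 3 edges, delete both glued faces → V=41, E=85, F=46.
Attach a regular icosahedron (V=12, E=30, F=20) along a 3-gon: merge 3 vertices and 3 edges, delete both glued faces → V=50, E=112, F=64.
Check: V − E + F = 50 − 112 + 64 = 2.

50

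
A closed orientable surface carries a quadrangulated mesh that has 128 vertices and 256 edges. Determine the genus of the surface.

1

Every face is a square and each edge borders two faces, so 4F = 2·256, giving F = 128.
χ = V − E + F = 128 − 256 + 128 = 0.
For a closed orientable surface χ = 2 − 2g, so g = (2 − (0))/2 = 1.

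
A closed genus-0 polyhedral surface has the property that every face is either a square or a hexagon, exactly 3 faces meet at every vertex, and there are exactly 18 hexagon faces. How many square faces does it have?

6

Let x be the number of squares; then F = 18 + x.
Edge–face incidences: 2E = 6·18 + 4·x = 108 + 4x.
Every vertex has degree 3, so 3V = 2E.
Euler: V − E + F = 2 ⇒ (2E)/3 − E + (18 + x) = 2.
Multiply by 6: 2·(2E) − 3·(2E) + 6·(18 + x) = 12, i.e. 108 + 6x − (108 + 4x) = 12.
Collecting terms: 2x = 12, so x = 6.
Then 2E = 108 + 4·6 = 132, so E = 66, V = 2E/3 = 44, F = 18 + 6 = 24.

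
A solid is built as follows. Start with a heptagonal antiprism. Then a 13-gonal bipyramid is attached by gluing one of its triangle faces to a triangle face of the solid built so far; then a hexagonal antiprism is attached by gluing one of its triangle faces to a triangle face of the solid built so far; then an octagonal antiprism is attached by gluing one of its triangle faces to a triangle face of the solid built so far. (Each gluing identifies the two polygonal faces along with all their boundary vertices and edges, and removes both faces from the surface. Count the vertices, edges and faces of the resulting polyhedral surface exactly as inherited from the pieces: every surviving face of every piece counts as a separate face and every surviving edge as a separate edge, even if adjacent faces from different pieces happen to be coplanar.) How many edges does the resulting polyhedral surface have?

114

A heptagonal antiprism: V=14, E=28, F=16.
Attach a 13-gonal bipyramid (V=15, E=39, F=26) along a 3-gon: merge 3 vertices and 3 edges, delete both glued faces → V=26, E=64, F=40.
Attach a hexagonal antiprism (V=12, E=24, F=14) along a 3-gon: merge 3 vertices and 3 edges, delete both glued faces → V=35, E=85, F=52.
Attach an octagonal antiprism (V=16, E=32, F=18) along a 3-gon: merge 3 vertices and 3 edges, delete both glued faces → V=48, E=114, F=68.
Check: V − E + F = 48 − 114 + 68 = 2.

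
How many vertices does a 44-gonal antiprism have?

An antiprism on an n-gon has two n-gon caps and 2n triangles: V = 2·44 = 88, E = 4·44 = 176, F = 2·44 + 2 = 90.

88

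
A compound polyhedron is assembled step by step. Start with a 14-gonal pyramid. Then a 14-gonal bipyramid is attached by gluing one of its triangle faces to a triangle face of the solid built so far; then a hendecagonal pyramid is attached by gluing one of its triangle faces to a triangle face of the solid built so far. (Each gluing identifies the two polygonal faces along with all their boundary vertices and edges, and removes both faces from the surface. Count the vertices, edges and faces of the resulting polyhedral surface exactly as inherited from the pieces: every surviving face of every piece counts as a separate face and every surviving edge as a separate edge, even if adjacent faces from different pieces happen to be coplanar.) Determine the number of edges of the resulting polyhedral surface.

86

A 14-gonal pyramid: V=15, E=28, F=15.
Attach a 14-gonal bipyramid (V=16, E=42, F=28) along a 3-gon: merge 3 vertices and 3 edges, delete both glued faces → V=28, E=67, F=41.
Attach a hendecagonal pyramid (V=12, E=22, F=12) along a 3-gon: merge 3 vertices and 3 edges, delete both glued faces → V=37, E=86, F=51.
Check: V − E + F = 37 − 86 + 51 = 2.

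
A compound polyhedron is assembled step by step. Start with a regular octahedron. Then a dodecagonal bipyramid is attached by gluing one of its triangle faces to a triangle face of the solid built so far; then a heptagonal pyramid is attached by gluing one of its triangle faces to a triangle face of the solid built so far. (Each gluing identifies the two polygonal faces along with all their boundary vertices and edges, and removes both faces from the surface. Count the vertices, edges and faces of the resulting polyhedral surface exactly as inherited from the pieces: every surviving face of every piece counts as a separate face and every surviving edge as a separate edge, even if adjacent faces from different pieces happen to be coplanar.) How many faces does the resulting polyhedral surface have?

A regular octahedron: V=6, E=12, F=8.
Attach a dodecagonal bipyramid (V=14, E=36, F=24) along a 3-gon: merge 3 vertices and 3 edges, delete both glued faces → V=17, E=45, F=30.
Attach a heptagonal pyramid (V=8, E=14, F=8) along a 3-gon: merge 3 vertices and 3 edges, delete both glued faces → V=22, E=56, F=36.
Check: V − E + F = 22 − 56 + 36 = 2.

36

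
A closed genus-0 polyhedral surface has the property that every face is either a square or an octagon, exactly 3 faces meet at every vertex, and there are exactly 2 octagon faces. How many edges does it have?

24

Let x be the number of squares; then F = 2 + x.
Edge–face incidences: 2E = 8·2 + 4·x = 16 + 4x.
Every vertex has degree 3, so 3V = 2E.
Euler: V − E + F = 2 ⇒ (2E)/3 − E + (2 + x) = 2.
Multiply by 6: 2·(2E) − 3·(2E) + 6·(2 + x) = 12, i.e. 12 + 6x − (16 + 4x) = 12.
Collecting terms: 2x − 4 = 12, so 2x = 16, so x = 8.
Then 2E = 16 + 4·8 = 48, so E = 24, V = 2E/3 = 16, F = 2 + 8 = 10.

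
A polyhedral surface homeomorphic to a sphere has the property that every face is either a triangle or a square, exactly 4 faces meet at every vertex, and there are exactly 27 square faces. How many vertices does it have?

Let x be the number of triangles; then F = 27 + x.
Edge–face incidences: 2E = 4·27 + 3·x = 108 + 3x.
Every vertex has degree 4, so 4V = 2E.
Euler: V − E + F = 2 ⇒ (2E)/4 − E + (27 + x) = 2.
Multiply by 8: 2·(2E) − 4·(2E) + 8·(27 + x) = 16, i.e. 216 + 8x − 2·(108 + 3x) = 16.
Collecting terms: 2x = 16, so x = 8.
Then 2E = 108 + 3·8 = 132, so E = 66, V = 2E/4 = 33, F = 27 + 8 = 35.

33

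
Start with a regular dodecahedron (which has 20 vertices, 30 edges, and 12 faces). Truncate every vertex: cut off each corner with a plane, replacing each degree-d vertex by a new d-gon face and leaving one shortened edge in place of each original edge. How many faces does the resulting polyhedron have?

Truncation replaces each original edge-end by a new vertex, so V′ = 2E = 60.
Each original edge survives, and each old vertex of degree d contributes d new edges; summing degrees gives Σd = 2E, so E′ = E + 2E = 3E = 90.
Each original face survives and each original vertex becomes one new face: F′ = F + V = 32.

32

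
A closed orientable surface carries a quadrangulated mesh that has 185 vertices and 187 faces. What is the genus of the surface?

Every face is a square, so 2E = 4·187 = 748, giving E = 374.
χ = V − E + F = 185 − 374 + 187 = -2.
For a closed orientable surface χ = 2 − 2g, so g = (2 − (-2))/2 = 2.

2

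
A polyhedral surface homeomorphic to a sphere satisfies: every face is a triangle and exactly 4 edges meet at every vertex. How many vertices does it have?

6

Each face has 3 edges and each edge borders two faces, so 2E = 3F.
Each vertex has degree 4, so 4V = 2E and hence V = 3F/4.
Euler: V − E + F = 2 ⇒ (3F/4) − (3F/2) + F = 2.
Multiply by 8: (6 − 12 + 8)F = 16, i.e. 2F = 16.
So F = 8, E = 3·8/2 = 12, V = 3·8/4 = 6.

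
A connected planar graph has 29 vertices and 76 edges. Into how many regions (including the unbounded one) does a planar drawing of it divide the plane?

Euler's formula for a connected plane graph: V − E + F = 2, so F = 2 − 29 + 76 = 49.

49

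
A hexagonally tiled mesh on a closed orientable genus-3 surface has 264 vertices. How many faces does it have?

χ = 2 − 2·3 = -4, and every face is a hexagon so 6F = 2E.
V − E + F = -4 with E = 6F/2 gives 264 − (6/2 − 1)·F = -4, so F = 134 and E = 402.

134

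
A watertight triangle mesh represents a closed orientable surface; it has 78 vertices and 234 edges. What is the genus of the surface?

Every face is a triangle and each edge borders two faces, so 3F = 2·234, giving F = 156.
χ = V − E + F = 78 − 234 + 156 = 0.
For a closed orientable surface χ = 2 − 2g, so g = (2 − (0))/2 = 1.

1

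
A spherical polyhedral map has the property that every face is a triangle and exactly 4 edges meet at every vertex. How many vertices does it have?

6

Each face has 3 edges and each edge borders two faces, so 2E = 3F.
Each vertex has degree 4, so 4V = 2E and hence V = 3F/4.
Euler: V − E + F = 2 ⇒ (3F/4) − (3F/2) + F = 2.
Multiply by 8: (6 − 12 + 8)F = 16, i.e. 2F = 16.
So F = 8, E = 3·8/2 = 12, V = 3·8/4 = 6.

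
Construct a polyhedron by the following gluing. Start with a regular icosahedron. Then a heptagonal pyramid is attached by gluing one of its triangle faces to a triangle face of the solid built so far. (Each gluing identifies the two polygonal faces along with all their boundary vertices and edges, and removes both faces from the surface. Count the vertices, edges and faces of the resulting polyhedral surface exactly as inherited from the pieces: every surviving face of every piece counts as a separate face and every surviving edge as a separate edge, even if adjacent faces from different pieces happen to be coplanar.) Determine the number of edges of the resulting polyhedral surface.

41

A regular icosahedron: V=12, E=30, F=20.
Attach a heptagonal pyramid (V=8, E=14, F=8) along a 3-gon: merge 3 vertices and 3 edges, delete both glued faces → V=17, E=41, F=26.
Check: V − E + F = 17 − 41 + 26 = 2.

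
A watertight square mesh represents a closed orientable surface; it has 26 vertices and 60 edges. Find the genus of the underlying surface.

3

Every face is a square and each edge borders two faces, so 4F = 2·60, giving F = 30.
χ = V − E + F = 26 − 60 + 30 = -4.
For a closed orientable surface χ = 2 − 2g, so g = (2 − (-4))/2 = 3.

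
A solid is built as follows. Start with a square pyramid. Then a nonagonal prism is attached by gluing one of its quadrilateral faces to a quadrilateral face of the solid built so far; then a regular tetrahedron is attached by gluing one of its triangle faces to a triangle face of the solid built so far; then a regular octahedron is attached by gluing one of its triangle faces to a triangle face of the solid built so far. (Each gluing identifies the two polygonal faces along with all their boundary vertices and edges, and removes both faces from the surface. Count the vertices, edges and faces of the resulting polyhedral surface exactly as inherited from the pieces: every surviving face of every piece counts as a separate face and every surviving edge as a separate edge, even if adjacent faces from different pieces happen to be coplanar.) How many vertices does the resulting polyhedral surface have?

23

A square pyramid: V=5, E=8, F=5.
Attach a nonagonal prism (V=18, E=27, F=11) along a 4-gon: merge 4 vertices and 4 edges, delete both glued faces → V=19, E=31, F=14.
Attach a regular tetrahedron (V=4, E=6, F=4) along a 3-gon: merge 3 vertices and 3 edges, delete both glued faces → V=20, E=34, F=16.
Attach a regular octahedron (V=6, E=12, F=8) along a 3-gon: merge 3 vertices and 3 edges, delete both glued faces → V=23, E=43, F=22.
Check: V − E + F = 23 − 43 + 22 = 2.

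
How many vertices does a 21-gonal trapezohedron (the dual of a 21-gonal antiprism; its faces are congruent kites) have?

The n-trapezohedron (dual of the n-antiprism) has V = 2·21 + 2 = 44, E = 4·21 = 84, F = 2·21 = 42.

44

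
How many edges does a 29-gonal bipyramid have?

87

A bipyramid over an n-gon has 2n triangular faces and n + 2 vertices: V = 29 + 2 = 31, E = 3·29 = 87, F = 2·29 = 58.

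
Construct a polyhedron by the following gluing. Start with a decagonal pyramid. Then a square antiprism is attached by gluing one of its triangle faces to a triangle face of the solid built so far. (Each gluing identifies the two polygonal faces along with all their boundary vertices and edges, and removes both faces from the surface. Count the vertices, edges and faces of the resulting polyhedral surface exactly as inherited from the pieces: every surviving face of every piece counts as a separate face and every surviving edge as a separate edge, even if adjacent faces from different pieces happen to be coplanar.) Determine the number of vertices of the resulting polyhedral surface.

16

A decagonal pyramid: V=11, E=20, F=11.
Attach a square antiprism (V=8, E=16, F=10) along a 3-gon: merge 3 vertices and 3 edges, delete both glued faces → V=16, E=33, F=19.
Check: V − E + F = 16 − 33 + 19 = 2.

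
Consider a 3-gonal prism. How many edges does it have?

9

A prism on an n-gon has two n-gon bases and n rectangular sides: V = 2·3 = 6, E = 3·3 = 9, F = 3 + 2 = 5.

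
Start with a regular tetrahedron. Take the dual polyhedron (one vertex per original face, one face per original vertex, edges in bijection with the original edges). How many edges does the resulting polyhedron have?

The base solid has V = 4, E = 6, F = 4.
The dual swaps V and F and preserves E: V′ = F = 4, E′ = E = 6, F′ = V = 4.

6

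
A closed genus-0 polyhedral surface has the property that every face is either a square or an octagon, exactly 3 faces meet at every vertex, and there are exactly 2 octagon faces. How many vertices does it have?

16

Let x be the number of squares; then F = 2 + x.
Edge–face incidences: 2E = 8·2 + 4·x = 16 + 4x.
Every vertex has degree 3, so 3V = 2E.
Euler: V − E + F = 2 ⇒ (2E)/3 − E + (2 + x) = 2.
Multiply by 6: 2·(2E) − 3·(2E) + 6·(2 + x) = 12, i.e. 12 + 6x − (16 + 4x) = 12.
Collecting terms: 2x − 4 = 12, so 2x = 16, so x = 8.
Then 2E = 16 + 4·8 = 48, so E = 24, V = 2E/3 = 16, F = 2 + 8 = 10.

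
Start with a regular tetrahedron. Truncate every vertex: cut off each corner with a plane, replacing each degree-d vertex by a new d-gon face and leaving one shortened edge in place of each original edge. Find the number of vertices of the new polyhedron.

The base solid has V = 4, E = 6, F = 4.
Truncation replaces each original edge-end by a new vertex, so V′ = 2E = 12.
Each original edge survives, and each old vertex of degree d contributes d new edges; summing degrees gives Σd = 2E, so E′ = E + 2E = 3E = 18.
Each original face survives and each original vertex becomes one new face: F′ = F + V = 8.

12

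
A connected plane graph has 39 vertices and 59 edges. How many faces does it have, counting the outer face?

22

Euler's formula for a connected plane graph: V − E + F = 2, so F = 2 − 39 + 59 = 22.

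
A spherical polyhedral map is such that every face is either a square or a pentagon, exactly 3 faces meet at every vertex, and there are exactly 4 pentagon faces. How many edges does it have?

18

Let x be the number of squares; then F = 4 + x.
Edge–face incidences: 2E = 5·4 + 4·x = 20 + 4x.
Every vertex has degree 3, so 3V = 2E.
Euler: V − E + F = 2 ⇒ (2E)/3 − E + (4 + x) = 2.
Multiply by 6: 2·(2E) − 3·(2E) + 6·(4 + x) = 12, i.e. 24 + 6x − (20 + 4x) = 12.
Collecting terms: 2x + 4 = 12, so 2x = 8, so x = 4.
Then 2E = 20 + 4·4 = 36, so E = 18, V = 2E/3 = 12, F = 4 + 4 = 8.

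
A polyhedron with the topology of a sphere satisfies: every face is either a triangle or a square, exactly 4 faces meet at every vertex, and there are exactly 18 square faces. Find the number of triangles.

Let x be the number of triangles; then F = 18 + x.
Edge–face incidences: 2E = 4·18 + 3·x = 72 + 3x.
Every vertex has degree 4, so 4V = 2E.
Euler: V − E + F = 2 ⇒ (2E)/4 − E + (18 + x) = 2.
Multiply by 8: 2·(2E) − 4·(2E) + 8·(18 + x) = 16, i.e. 144 + 8x − 2·(72 + 3x) = 16.
Collecting terms: 2x = 16, so x = 8.
Then 2E = 72 + 3·8 = 96, so E = 48, V = 2E/4 = 24, F = 18 + 8 = 26.

8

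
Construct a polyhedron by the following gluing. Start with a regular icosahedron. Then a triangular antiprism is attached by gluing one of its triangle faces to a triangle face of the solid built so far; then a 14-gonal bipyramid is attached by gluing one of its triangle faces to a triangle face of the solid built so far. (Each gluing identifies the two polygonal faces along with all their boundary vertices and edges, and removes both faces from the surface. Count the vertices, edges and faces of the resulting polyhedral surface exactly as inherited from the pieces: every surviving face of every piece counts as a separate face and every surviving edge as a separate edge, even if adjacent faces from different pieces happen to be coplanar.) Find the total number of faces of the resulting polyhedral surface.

52

A regular icosahedron: V=12, E=30, F=20.
Attach a triangular antiprism (V=6, E=12, F=8) along a 3-gon: merge 3 vertices and 3 edges, delete both glued faces → V=15, E=39, F=26.
Attach a 14-gonal bipyramid (V=16, E=42, F=28) along a 3-gon: merge 3 vertices and 3 edges, delete both glued faces → V=28, E=78, F=52.
Check: V − E + F = 28 − 78 + 52 = 2.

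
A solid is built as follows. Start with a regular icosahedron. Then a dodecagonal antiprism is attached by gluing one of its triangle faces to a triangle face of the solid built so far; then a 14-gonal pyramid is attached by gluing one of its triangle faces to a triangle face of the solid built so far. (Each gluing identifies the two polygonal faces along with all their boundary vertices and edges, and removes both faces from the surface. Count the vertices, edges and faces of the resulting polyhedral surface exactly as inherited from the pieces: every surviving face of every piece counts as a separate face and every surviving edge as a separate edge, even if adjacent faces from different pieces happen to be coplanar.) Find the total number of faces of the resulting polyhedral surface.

A regular icosahedron: V=12, E=30, F=20.
Attach a dodecagonal antiprism (V=24, E=48, F=26) along a 3-gon: merge 3 vertices and 3 edges, delete both glued faces → V=33, E=75, F=44.
Attach a 14-gonal pyramid (V=15, E=28, F=15) along a 3-gon: merge 3 vertices and 3 edges, delete both glued faces → V=45, E=100, F=57.
Check: V − E + F = 45 − 100 + 57 = 2.

57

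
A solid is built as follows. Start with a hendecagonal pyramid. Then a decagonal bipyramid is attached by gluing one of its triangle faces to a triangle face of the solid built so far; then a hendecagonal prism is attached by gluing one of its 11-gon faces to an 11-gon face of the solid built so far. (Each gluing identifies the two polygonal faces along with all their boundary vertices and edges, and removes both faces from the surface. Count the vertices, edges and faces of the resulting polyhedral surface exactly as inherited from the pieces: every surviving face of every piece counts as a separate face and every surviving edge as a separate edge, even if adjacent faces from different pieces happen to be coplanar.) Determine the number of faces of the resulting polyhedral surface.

41

A hendecagonal pyramid: V=12, E=22, F=12.
Attach a decagonal bipyramid (V=12, E=30, F=20) along a 3-gon: merge 3 vertices and 3 edges, delete both glued faces → V=21, E=49, F=30.
Attach a hendecagonal prism (V=22, E=33, F=13) along an 11-gon: merge 11 vertices and 11 edges, delete both glued faces → V=32, E=71, F=41.
Check: V − E + F = 32 − 71 + 41 = 2.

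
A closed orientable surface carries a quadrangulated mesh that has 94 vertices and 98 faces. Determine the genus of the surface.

3

Every face is a square, so 2E = 4·98 = 392, giving E = 196.
χ = V − E + F = 94 − 196 + 98 = -4.
For a closed orientable surface χ = 2 − 2g, so g = (2 − (-4))/2 = 3.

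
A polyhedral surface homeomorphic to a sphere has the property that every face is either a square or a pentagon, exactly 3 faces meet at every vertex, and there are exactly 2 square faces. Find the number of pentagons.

Let x be the number of pentagons; then F = 2 + x.
Edge–face incidences: 2E = 4·2 + 5·x = 8 + 5x.
Every vertex has degree 3, so 3V = 2E.
Euler: V − E + F = 2 ⇒ (2E)/3 − E + (2 + x) = 2.
Multiply by 6: 2·(2E) − 3·(2E) + 6·(2 + x) = 12, i.e. 12 + 6x − (8 + 5x) = 12.
Collecting terms: x + 4 = 12, so x = 8.
Then 2E = 8 + 5·8 = 48, so E = 24, V = 2E/3 = 16, F = 2 + 8 = 10.

8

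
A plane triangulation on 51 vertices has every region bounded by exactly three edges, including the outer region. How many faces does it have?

In a plane triangulation 3F = 2E and V − E + F = 2, so F = 2V − 4 = 2·51 − 4 = 98.

98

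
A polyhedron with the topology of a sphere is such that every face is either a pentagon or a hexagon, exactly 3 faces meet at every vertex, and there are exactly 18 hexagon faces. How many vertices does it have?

Let x be the number of pentagons; then F = 18 + x.
Edge–face incidences: 2E = 6·18 + 5·x = 108 + 5x.
Every vertex has degree 3, so 3V = 2E.
Euler: V − E + F = 2 ⇒ (2E)/3 − E + (18 + x) = 2.
Multiply by 6: 2·(2E) − 3·(2E) + 6·(18 + x) = 12, i.e. 108 + 6x − (108 + 5x) = 12.
Collecting terms: x = 12.
Then 2E = 108 + 5·12 = 168, so E = 84, V = 2E/3 = 56, F = 18 + 12 = 30.

56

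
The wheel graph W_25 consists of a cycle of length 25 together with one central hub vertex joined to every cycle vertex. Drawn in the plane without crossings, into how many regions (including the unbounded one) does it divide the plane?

W_25 has V = 25 + 1 = 26 vertices and E = 2·25 = 50 edges.
By Euler's formula F = 2 − V + E = 2 − 26 + 50 = 26.

26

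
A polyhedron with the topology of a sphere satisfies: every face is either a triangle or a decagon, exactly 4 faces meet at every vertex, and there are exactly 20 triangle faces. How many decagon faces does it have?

Let x be the number of decagons; then F = 20 + x.
Edge–face incidences: 2E = 3·20 + 10·x = 60 + 10x.
Every vertex has degree 4, so 4V = 2E.
Euler: V − E + F = 2 ⇒ (2E)/4 − E + (20 + x) = 2.
Multiply by 8: 2·(2E) − 4·(2E) + 8·(20 + x) = 16, i.e. 160 + 8x − 2·(60 + 10x) = 16.
Collecting terms: −12x + 40 = 16, so −12x = −24, so x = 2.
Then 2E = 60 + 10·2 = 80, so E = 40, V = 2E/4 = 20, F = 20 + 2 = 22.

2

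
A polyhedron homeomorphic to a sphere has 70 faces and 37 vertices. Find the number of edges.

105

Here V − E + F = 2.
E = V + F − (2) = 37 + 70 − (2) = 105.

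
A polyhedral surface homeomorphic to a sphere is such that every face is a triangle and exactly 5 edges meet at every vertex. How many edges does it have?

30

Each face has 3 edges and each edge borders two faces, so 2E = 3F.
Each vertex has degree 5, so 5V = 2E and hence V = 3F/5.
Euler: V − E + F = 2 ⇒ (3F/5) − (3F/2) + F = 2.
Multiply by 10: (6 − 15 + 10)F = 20, i.e. 1F = 20.
So F = 20, E = 3·20/2 = 30, V = 3·20/5 = 12.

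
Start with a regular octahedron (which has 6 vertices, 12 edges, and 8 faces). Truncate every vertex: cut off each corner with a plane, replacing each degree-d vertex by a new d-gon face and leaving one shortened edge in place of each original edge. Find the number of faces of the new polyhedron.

Truncation replaces each original edge-end by a new vertex, so V′ = 2E = 24.
Each original edge survives, and each old vertex of degree d contributes d new edges; summing degrees gives Σd = 2E, so E′ = E + 2E = 3E = 36.
Each original face survives and each original vertex becomes one new face: F′ = F + V = 14.

14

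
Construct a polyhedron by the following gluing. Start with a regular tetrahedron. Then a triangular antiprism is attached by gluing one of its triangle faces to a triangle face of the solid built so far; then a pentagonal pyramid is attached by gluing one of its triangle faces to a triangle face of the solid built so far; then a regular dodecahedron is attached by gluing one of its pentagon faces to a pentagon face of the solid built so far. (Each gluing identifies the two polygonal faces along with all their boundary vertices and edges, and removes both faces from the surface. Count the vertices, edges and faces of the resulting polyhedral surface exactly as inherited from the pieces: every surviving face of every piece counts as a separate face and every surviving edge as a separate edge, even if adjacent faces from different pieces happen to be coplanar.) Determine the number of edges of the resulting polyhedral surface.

A regular tetrahedron: V=4, E=6, F=4.
Attach a triangular antiprism (V=6, E=12, F=8) along a 3-gon: merge 3 vertices and 3 edges, delete both glued faces → V=7, E=15, F=10.
Attach a pentagonal pyramid (V=6, E=10, F=6) along a 3-gon: merge 3 vertices and 3 edges, delete both glued faces → V=10, E=22, F=14.
Attach a regular dodecahedron (V=20, E=30, F=12) along a 5-gon: merge 5 vertices and 5 edges, delete both glued faces → V=25, E=47, F=24.
Check: V − E + F = 25 − 47 + 24 = 2.

47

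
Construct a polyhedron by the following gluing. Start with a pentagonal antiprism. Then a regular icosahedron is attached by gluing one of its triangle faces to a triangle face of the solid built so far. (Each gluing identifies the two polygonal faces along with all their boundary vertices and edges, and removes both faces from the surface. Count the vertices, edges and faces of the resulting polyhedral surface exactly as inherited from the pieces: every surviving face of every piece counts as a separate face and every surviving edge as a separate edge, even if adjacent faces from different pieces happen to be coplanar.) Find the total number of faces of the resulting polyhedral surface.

A pentagonal antiprism: V=10, E=20, F=12.
Attach a regular icosahedron (V=12, E=30, F=20) along a 3-gon: merge 3 vertices and 3 edges, delete both glued faces → V=19, E=47, F=30.
Check: V − E + F = 19 − 47 + 30 = 2.

30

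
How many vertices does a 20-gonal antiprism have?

An antiprism on an n-gon has two n-gon caps and 2n triangles: V = 2·20 = 40, E = 4·20 = 80, F = 2·20 + 2 = 42.

40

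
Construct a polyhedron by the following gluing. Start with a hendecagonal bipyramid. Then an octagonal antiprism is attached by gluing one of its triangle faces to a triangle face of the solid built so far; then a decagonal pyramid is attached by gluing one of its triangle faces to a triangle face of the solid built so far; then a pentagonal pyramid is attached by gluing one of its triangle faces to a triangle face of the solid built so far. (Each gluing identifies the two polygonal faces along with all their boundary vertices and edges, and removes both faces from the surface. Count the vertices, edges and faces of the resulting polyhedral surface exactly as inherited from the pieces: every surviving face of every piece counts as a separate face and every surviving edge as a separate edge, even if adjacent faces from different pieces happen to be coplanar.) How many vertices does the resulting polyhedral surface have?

A hendecagonal bipyramid: V=13, E=33, F=22.
Attach an octagonal antiprism (V=16, E=32, F=18) along a 3-gon: merge 3 vertices and 3 edges, delete both glued faces → V=26, E=62, F=38.
Attach a decagonal pyramid (V=11, E=20, F=11) along a 3-gon: merge 3 vertices and 3 edges, delete both glued faces → V=34, E=79, F=47.
Attach a pentagonal pyramid (V=6, E=10, F=6) along a 3-gon: merge 3 vertices and 3 edges, delete both glued faces → V=37, E=86, F=51.
Check: V − E + F = 37 − 86 + 51 = 2.

37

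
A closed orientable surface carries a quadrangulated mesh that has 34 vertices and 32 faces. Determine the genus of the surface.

Every face is a square, so 2E = 4·32 = 128, giving E = 64.
χ = V − E + F = 34 − 64 + 32 = 2.
For a closed orientable surface χ = 2 − 2g, so g = (2 − (2))/2 = 0.

0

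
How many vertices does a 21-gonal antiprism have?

An antiprism on an n-gon has two n-gon caps and 2n triangles: V = 2·21 = 42, E = 4·21 = 84, F = 2·21 + 2 = 44.

42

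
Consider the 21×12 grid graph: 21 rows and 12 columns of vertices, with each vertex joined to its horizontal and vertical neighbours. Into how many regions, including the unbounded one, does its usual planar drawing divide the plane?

The grid has V = 21·12 = 252 vertices and E = 21·11 + 12·20 = 471 edges.
F = 2 − V + E = 2 − 252 + 471 = 221.

221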